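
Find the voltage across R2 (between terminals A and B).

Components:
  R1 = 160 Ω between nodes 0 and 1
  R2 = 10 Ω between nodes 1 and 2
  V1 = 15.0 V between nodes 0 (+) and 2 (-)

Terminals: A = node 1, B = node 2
R1 and R2 are in series across V1 (node 0 → node 1 → node 2), and the output A–B is taken across R2, so this is a voltage divider.
Series current: I = V1/(R1 + R2) = 15/(160 + 10) = 15/170 = 0.08824 A
V_R2 = I × R2 = V1 × R2/(R1 + R2) = 15 × 10/170 = 0.8824 V

Final answer: 0.8824 V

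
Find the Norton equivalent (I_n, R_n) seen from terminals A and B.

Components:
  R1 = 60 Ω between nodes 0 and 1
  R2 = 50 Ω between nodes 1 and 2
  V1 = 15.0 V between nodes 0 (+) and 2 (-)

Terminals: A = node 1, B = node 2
Find the Thévenin equivalent first; then I_n = V_th/R_th and R_n = R_th.
Step 1 — V_th is the open-circuit voltage V_A - V_B (nothing connected across the terminals).
Nodal analysis, taking node 2 as the 0 V reference.
Source V1 fixes V_0 = 15 V.
KCL at each unknown node (sum of currents leaving = 0; resistances in Ω):
  Node 1: (V_1 - 15)/60 + (V_1 - 0)/50 = 0
Collecting terms: 0.03667 × V_1 = 0.25  =>  V_1 = 6.818 V
V_th = V_1 - V_2 = 6.818 - 0 = 6.818 V
Step 2 — R_th: zero the source — replace V1 by a short circuit (node 2 merges into node 0) — and find the resistance seen between A (node 1) and B (node 0).
Reduce the network between node 1 (A) and node 0 (B) by series/parallel combination:
  Rp1 = R1 ‖ R2 (parallel, both between nodes 0 and 1) = 1/(1/60 + 1/50) = 27.27 Ω
R_th = 27.27 Ω
I_n = V_th/R_th = 6.818/27.27 = 0.25 A, and R_n = R_th = 27.27 Ω

Final answer: I_n = 0.25 A, R_n = 27.27 Ω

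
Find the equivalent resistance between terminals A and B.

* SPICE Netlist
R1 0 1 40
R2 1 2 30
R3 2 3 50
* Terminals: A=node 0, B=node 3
Reduce the network between node 0 (A) and node 3 (B) by series/parallel combination:
  Rs1 = R1 + R2 (series, joined only at node 1) = 40 + 30 = 70 Ω
  Rs2 = R3 + Rs1 (series, joined only at node 2) = 50 + 70 = 120 Ω
R_eq = 120 Ω

Final answer: 120 Ω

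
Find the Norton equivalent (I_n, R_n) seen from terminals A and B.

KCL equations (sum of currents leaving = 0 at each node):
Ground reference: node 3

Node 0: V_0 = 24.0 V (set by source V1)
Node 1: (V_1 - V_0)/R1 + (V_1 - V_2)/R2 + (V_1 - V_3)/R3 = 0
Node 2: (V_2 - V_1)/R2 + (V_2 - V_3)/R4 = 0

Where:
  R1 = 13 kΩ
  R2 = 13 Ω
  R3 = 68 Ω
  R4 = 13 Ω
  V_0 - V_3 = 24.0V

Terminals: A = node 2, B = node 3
Find the Thévenin equivalent first; then I_n = V_th/R_th and R_n = R_th.
Step 1 — V_th is the open-circuit voltage V_A - V_B (nothing connected across the terminals).
Nodal analysis, taking node 3 as the 0 V reference.
Source V1 fixes V_0 = 24 V.
KCL at each unknown node (sum of currents leaving = 0; resistances in Ω):
  Node 1: (V_1 - 24)/13000 + (V_1 - V_2)/13 + (V_1 - 0)/68 = 0
  Node 2: (V_2 - V_1)/13 + (V_2 - 0)/13 = 0
Collecting terms (coefficients in siemens):
  0.09171·V_1 - 0.07692·V_2 = 0.001846
  0.1538·V_2 - 0.07692·V_1 = 0
Determinant D = (0.09171)(0.1538) - (-0.07692)(-0.07692) = 0.008191
V_1 = [(0.001846)(0.1538) - (-0.07692)(0)]/D = 0.03467 V
V_2 = [(0.09171)(0) - (0.001846)(-0.07692)]/D = 0.01734 V
V_th = V_2 - V_3 = 0.01734 - 0 = 0.01734 V
Step 2 — R_th: zero the source — replace V1 by a short circuit (node 3 merges into node 0) — and find the resistance seen between A (node 2) and B (node 0).
Reduce the network between node 2 (A) and node 0 (B) by series/parallel combination:
  Rp1 = R1 ‖ R3 (parallel, both between nodes 0 and 1) = 1/(1/13000 + 1/68) = 67.65 Ω
  Rs1 = R2 + Rp1 (series, joined only at node 1) = 13 + 67.65 = 80.65 Ω
  Rp2 = R4 ‖ Rs1 (parallel, both between nodes 0 and 2) = 1/(1/13 + 1/80.65) = 11.2 Ω
R_th = 11.2 Ω
I_n = V_th/R_th = 0.01734/11.2 = 0.001549 A, and R_n = R_th = 11.2 Ω

Final answer: I_n = 0.001549 A, R_n = 11.2 Ω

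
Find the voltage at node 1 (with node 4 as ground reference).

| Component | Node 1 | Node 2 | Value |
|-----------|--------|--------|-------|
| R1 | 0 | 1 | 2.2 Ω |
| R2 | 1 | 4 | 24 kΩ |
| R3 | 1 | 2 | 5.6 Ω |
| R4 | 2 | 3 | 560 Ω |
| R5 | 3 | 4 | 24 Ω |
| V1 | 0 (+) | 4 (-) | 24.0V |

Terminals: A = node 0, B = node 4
Nodal analysis, taking node 4 as the 0 V reference.
Source V1 fixes V_0 = 24 V.
KCL at each unknown node (sum of currents leaving = 0; resistances in Ω):
  Node 1: (V_1 - 24)/2.2 + (V_1 - 0)/24000 + (V_1 - V_2)/5.6 = 0
  Node 2: (V_2 - V_1)/5.6 + (V_2 - V_3)/560 = 0
  Node 3: (V_3 - V_2)/560 + (V_3 - 0)/24 = 0
Collecting terms (coefficients in siemens):
  0.6332·V_1 - 0.1786·V_2 = 10.91
  0.1804·V_2 - 0.1786·V_1 - 0.001786·V_3 = 0
  0.04345·V_3 - 0.001786·V_2 = 0
Solving these 3 simultaneous equations (Gaussian elimination) gives:
  V_1 = 23.91 V, V_2 = 23.68 V, V_3 = 0.9732 V
The requested potential is V_1 = 23.91 V.

Final answer: V_1 = 23.91 V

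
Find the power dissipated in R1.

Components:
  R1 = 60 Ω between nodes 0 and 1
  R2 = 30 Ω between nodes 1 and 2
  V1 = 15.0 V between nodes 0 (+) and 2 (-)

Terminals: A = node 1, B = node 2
Nodal analysis, taking node 2 as the 0 V reference.
Source V1 fixes V_0 = 15 V.
KCL at each unknown node (sum of currents leaving = 0; resistances in Ω):
  Node 1: (V_1 - 15)/60 + (V_1 - 0)/30 = 0
Collecting terms: 0.05 × V_1 = 0.25  =>  V_1 = 5 V
I_R1 = (V_0 - V_1)/R1 = (15 - 5)/60 = 0.1667 A
P_R1 = I_R1² × R1 = (0.1667)² × 60 = 1.667 W

Final answer: 1.667 W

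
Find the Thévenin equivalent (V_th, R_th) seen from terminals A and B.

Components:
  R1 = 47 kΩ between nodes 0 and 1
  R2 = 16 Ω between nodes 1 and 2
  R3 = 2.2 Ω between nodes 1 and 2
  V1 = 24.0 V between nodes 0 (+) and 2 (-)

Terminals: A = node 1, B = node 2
Step 1 — V_th is the open-circuit voltage V_A - V_B (nothing connected across the terminals).
Nodal analysis, taking node 2 as the 0 V reference.
Source V1 fixes V_0 = 24 V.
KCL at each unknown node (sum of currents leaving = 0; resistances in Ω):
  Node 1: (V_1 - 24)/47000 + (V_1 - 0)/16 + (V_1 - 0)/2.2 = 0
Collecting terms: 0.5171 × V_1 = 0.0005106  =>  V_1 = 0.0009876 V
V_th = V_1 - V_2 = 0.0009876 - 0 = 0.0009876 V
Step 2 — R_th: zero the source — replace V1 by a short circuit (node 2 merges into node 0) — and find the resistance seen between A (node 1) and B (node 0).
Reduce the network between node 1 (A) and node 0 (B) by series/parallel combination:
  Rp1 = R1 ‖ R2 ‖ R3 (parallel, all between nodes 0 and 1) = 1/(1/47000 + 1/16 + 1/2.2) = 1.934 Ω
R_th = 1.934 Ω

Final answer: V_th = 0.0009876 V, R_th = 1.934 Ω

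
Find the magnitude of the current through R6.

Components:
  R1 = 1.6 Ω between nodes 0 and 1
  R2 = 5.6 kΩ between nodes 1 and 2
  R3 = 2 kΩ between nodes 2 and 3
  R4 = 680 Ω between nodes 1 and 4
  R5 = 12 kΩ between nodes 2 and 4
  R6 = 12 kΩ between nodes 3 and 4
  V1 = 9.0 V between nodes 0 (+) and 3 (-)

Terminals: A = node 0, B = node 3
Nodal analysis, taking node 3 as the 0 V reference.
Source V1 fixes V_0 = 9 V.
KCL at each unknown node (sum of currents leaving = 0; resistances in Ω):
  Node 1: (V_1 - 9)/1.6 + (V_1 - V_2)/5600 + (V_1 - V_4)/680 = 0
  Node 2: (V_2 - V_1)/5600 + (V_2 - 0)/2000 + (V_2 - V_4)/12000 = 0
  Node 4: (V_4 - V_1)/680 + (V_4 - V_2)/12000 + (V_4 - 0)/12000 = 0
Collecting terms (coefficients in siemens):
  0.6266·V_1 - 0.0001786·V_2 - 0.001471·V_4 = 5.625
  0.0007619·V_2 - 0.0001786·V_1 - 0.00008333·V_4 = 0
  0.001637·V_4 - 0.001471·V_1 - 0.00008333·V_2 = 0
Solving these 3 simultaneous equations (Gaussian elimination) gives:
  V_1 = 8.996 V, V_2 = 3.009 V, V_4 = 8.234 V
I_R6 = (V_3 - V_4)/R6 = (0 - 8.234)/12000 = -0.0006862 A
|I_R6| = 0.0006862 A

Final answer: |I_R6| = 0.0006862 A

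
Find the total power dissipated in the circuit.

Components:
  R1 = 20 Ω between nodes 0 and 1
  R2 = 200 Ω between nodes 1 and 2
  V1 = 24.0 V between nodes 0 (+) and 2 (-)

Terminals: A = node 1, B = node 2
Nodal analysis, taking node 2 as the 0 V reference.
Source V1 fixes V_0 = 24 V.
KCL at each unknown node (sum of currents leaving = 0; resistances in Ω):
  Node 1: (V_1 - 24)/20 + (V_1 - 0)/200 = 0
Collecting terms: 0.055 × V_1 = 1.2  =>  V_1 = 21.82 V
Power in each resistor, P = (ΔV)²/R:
  P_R1 = (24 - 21.82)²/20 = 0.238 W
  P_R2 = (21.82 - 0)²/200 = 2.38 W
P_total = P_R1 + P_R2 = 2.618 W

Final answer: 2.618 W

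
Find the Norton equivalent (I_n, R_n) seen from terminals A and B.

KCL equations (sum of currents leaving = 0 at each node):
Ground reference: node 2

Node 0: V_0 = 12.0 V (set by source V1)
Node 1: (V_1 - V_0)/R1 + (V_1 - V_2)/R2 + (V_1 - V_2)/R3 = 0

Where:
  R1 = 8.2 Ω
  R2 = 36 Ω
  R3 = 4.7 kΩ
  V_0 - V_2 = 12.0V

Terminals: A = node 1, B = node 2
Find the Thévenin equivalent first; then I_n = V_th/R_th and R_n = R_th.
Step 1 — V_th is the open-circuit voltage V_A - V_B (nothing connected across the terminals).
Nodal analysis, taking node 2 as the 0 V reference.
Source V1 fixes V_0 = 12 V.
KCL at each unknown node (sum of currents leaving = 0; resistances in Ω):
  Node 1: (V_1 - 12)/8.2 + (V_1 - 0)/36 + (V_1 - 0)/4700 = 0
Collecting terms: 0.1499 × V_1 = 1.463  =>  V_1 = 9.76 V
V_th = V_1 - V_2 = 9.76 - 0 = 9.76 V
Step 2 — R_th: zero the source — replace V1 by a short circuit (node 2 merges into node 0) — and find the resistance seen between A (node 1) and B (node 0).
Reduce the network between node 1 (A) and node 0 (B) by series/parallel combination:
  Rp1 = R1 ‖ R2 ‖ R3 (parallel, all between nodes 0 and 1) = 1/(1/8.2 + 1/36 + 1/4700) = 6.669 Ω
R_th = 6.669 Ω
I_n = V_th/R_th = 9.76/6.669 = 1.463 A, and R_n = R_th = 6.669 Ω

Final answer: I_n = 1.463 A, R_n = 6.669 Ω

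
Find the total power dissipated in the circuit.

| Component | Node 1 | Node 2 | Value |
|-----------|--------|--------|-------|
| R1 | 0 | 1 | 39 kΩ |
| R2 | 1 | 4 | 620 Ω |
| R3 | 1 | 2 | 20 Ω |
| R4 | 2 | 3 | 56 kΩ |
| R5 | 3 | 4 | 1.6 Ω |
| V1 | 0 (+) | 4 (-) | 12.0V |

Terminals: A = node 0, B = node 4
Nodal analysis, taking node 4 as the 0 V reference.
Source V1 fixes V_0 = 12 V.
KCL at each unknown node (sum of currents leaving = 0; resistances in Ω):
  Node 1: (V_1 - 12)/39000 + (V_1 - 0)/620 + (V_1 - V_2)/20 = 0
  Node 2: (V_2 - V_1)/20 + (V_2 - V_3)/56000 = 0
  Node 3: (V_3 - V_2)/56000 + (V_3 - 0)/1.6 = 0
Collecting terms (coefficients in siemens):
  0.05164·V_1 - 0.05·V_2 = 0.0003077
  0.05002·V_2 - 0.05·V_1 - 0.00001786·V_3 = 0
  0.625·V_3 - 0.00001786·V_2 = 0
Solving these 3 simultaneous equations (Gaussian elimination) gives:
  V_1 = 0.1858 V, V_2 = 0.1857 V, V_3 = 0.000005305 V
Power in each resistor, P = (ΔV)²/R:
  P_R1 = (12 - 0.1858)²/39000 = 0.003579 W
  P_R2 = (0.1858 - 0)²/620 = 0.00005566 W
  P_R3 = (0.1858 - 0.1857)²/20 = 0.0000000002199 W
  P_R4 = (0.1857 - 0.000005305)²/56000 = 0.0000006157 W
  P_R5 = (0.000005305 - 0)²/1.6 = 0.00000000001759 W
P_total = P_R1 + P_R2 + P_R3 + P_R4 + P_R5 = 0.003635 W

Final answer: 0.003635 W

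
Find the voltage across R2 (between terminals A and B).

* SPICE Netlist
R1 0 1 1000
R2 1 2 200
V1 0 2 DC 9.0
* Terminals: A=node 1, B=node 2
R1 and R2 are in series across V1 (node 0 → node 1 → node 2), and the output A–B is taken across R2, so this is a voltage divider.
Series current: I = V1/(R1 + R2) = 9/(1000 + 200) = 9/1200 = 0.0075 A
V_R2 = I × R2 = V1 × R2/(R1 + R2) = 9 × 200/1200 = 1.5 V

Final answer: 1.5 V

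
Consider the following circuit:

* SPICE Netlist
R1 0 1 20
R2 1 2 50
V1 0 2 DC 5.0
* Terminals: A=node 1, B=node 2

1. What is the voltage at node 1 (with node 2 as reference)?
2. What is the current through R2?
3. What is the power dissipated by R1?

Nodal analysis, taking node 2 as the 0 V reference.
Source V1 fixes V_0 = 5 V.
KCL at each unknown node (sum of currents leaving = 0; resistances in Ω):
  Node 1: (V_1 - 5)/20 + (V_1 - 0)/50 = 0
Collecting terms: 0.07 × V_1 = 0.25  =>  V_1 = 3.571 V
Part 1:
  Read off the nodal solution: V_1 = 3.571 V
Part 2:
  I_R2 = (V_1 - V_2)/R2 = (3.571 - 0)/50 = 0.07143 A
  Magnitude: I_R2 = 0.07143 A
Part 3:
  I_R1 = (V_0 - V_1)/R1 = (5 - 3.571)/20 = 0.07143 A
  P_R1 = I_R1² × R1 = (0.07143)² × 20 = 0.102 W

Final answers:
1. V_1 = 3.571 V
2. I_R2 = 0.07143 A
3. P_R1 = 0.102 W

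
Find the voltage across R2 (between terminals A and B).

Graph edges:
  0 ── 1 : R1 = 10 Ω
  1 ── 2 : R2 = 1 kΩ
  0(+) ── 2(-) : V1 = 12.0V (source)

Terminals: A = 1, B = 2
R1 and R2 are in series across V1 (node 0 → node 1 → node 2), and the output A–B is taken across R2, so this is a voltage divider.
Series current: I = V1/(R1 + R2) = 12/(10 + 1000) = 12/1010 = 0.01188 A
V_R2 = I × R2 = V1 × R2/(R1 + R2) = 12 × 1000/1010 = 11.88 V

Final answer: 11.88 V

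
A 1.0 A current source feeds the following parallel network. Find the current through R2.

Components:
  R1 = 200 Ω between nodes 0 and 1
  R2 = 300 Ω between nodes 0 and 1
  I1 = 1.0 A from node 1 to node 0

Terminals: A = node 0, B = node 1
All resistors sit directly between nodes 0 and 1, so they are in parallel and share one voltage V; the full source current 1 A splits among them.
1/R_par = 1/200 + 1/300 = 0.008333 S  =>  R_par = 120 Ω
V = I × R_par = 1 × 120 = 120 V
I_R2 = V/R2 = 120/300 = 0.4 A

Final answer: 0.4 A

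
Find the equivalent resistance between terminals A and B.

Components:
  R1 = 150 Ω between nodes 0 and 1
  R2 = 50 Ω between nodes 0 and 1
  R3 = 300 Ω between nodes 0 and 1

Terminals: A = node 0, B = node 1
Reduce the network between node 0 (A) and node 1 (B) by series/parallel combination:
  Rp1 = R1 ‖ R2 ‖ R3 (parallel, all between nodes 0 and 1) = 1/(1/150 + 1/50 + 1/300) = 33.33 Ω
R_eq = 33.33 Ω

Final answer: 33.33 Ω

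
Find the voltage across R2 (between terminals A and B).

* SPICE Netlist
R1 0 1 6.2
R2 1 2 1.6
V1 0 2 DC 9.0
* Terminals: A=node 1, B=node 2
R1 and R2 are in series across V1 (node 0 → node 1 → node 2), and the output A–B is taken across R2, so this is a voltage divider.
Series current: I = V1/(R1 + R2) = 9/(6.2 + 1.6) = 9/7.8 = 1.154 A
V_R2 = I × R2 = V1 × R2/(R1 + R2) = 9 × 1.6/7.8 = 1.846 V

Final answer: 1.846 V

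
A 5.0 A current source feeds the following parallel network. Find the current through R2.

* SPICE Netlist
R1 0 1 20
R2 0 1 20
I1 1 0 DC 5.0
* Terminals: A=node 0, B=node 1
All resistors sit directly between nodes 0 and 1, so they are in parallel and share one voltage V; the full source current 5 A splits among them.
1/R_par = 1/20 + 1/20 = 0.1 S  =>  R_par = 10 Ω
V = I × R_par = 5 × 10 = 50 V
I_R2 = V/R2 = 50/20 = 2.5 A

Final answer: 2.5 A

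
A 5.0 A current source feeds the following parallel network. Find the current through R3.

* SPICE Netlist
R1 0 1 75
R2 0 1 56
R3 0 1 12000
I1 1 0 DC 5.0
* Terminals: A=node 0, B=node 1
All resistors sit directly between nodes 0 and 1, so they are in parallel and share one voltage V; the full source current 5 A splits among them.
1/R_par = 1/75 + 1/56 + 1/12000 = 0.03127 S  =>  R_par = 31.98 Ω
V = I × R_par = 5 × 31.98 = 159.9 V
I_R3 = V/R3 = 159.9/12000 = 0.01332 A

Final answer: 0.01332 A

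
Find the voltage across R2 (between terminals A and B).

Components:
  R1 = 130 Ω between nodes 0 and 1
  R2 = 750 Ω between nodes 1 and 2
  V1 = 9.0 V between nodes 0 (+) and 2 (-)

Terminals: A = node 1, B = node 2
R1 and R2 are in series across V1 (node 0 → node 1 → node 2), and the output A–B is taken across R2, so this is a voltage divider.
Series current: I = V1/(R1 + R2) = 9/(130 + 750) = 9/880 = 0.01023 A
V_R2 = I × R2 = V1 × R2/(R1 + R2) = 9 × 750/880 = 7.67 V

Final answer: 7.67 V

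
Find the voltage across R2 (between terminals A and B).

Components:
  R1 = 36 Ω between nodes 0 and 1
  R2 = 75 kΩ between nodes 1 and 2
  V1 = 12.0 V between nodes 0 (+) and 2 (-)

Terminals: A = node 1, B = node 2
R1 and R2 are in series across V1 (node 0 → node 1 → node 2), and the output A–B is taken across R2, so this is a voltage divider.
Series current: I = V1/(R1 + R2) = 12/(36 + 75000) = 12/75040 = 0.0001599 A
V_R2 = I × R2 = V1 × R2/(R1 + R2) = 12 × 75000/75040 = 11.99 V

Final answer: 11.99 V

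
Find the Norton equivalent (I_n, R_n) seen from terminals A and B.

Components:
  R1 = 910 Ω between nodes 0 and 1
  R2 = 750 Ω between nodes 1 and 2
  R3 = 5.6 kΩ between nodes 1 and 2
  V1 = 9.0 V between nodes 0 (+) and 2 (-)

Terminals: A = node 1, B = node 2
Find the Thévenin equivalent first; then I_n = V_th/R_th and R_n = R_th.
Step 1 — V_th is the open-circuit voltage V_A - V_B (nothing connected across the terminals).
Nodal analysis, taking node 2 as the 0 V reference.
Source V1 fixes V_0 = 9 V.
KCL at each unknown node (sum of currents leaving = 0; resistances in Ω):
  Node 1: (V_1 - 9)/910 + (V_1 - 0)/750 + (V_1 - 0)/5600 = 0
Collecting terms: 0.002611 × V_1 = 0.00989  =>  V_1 = 3.788 V
V_th = V_1 - V_2 = 3.788 - 0 = 3.788 V
Step 2 — R_th: zero the source — replace V1 by a short circuit (node 2 merges into node 0) — and find the resistance seen between A (node 1) and B (node 0).
Reduce the network between node 1 (A) and node 0 (B) by series/parallel combination:
  Rp1 = R1 ‖ R2 ‖ R3 (parallel, all between nodes 0 and 1) = 1/(1/910 + 1/750 + 1/5600) = 383 Ω
R_th = 383 Ω
I_n = V_th/R_th = 3.788/383 = 0.00989 A, and R_n = R_th = 383 Ω

Final answer: I_n = 0.00989 A, R_n = 383 Ω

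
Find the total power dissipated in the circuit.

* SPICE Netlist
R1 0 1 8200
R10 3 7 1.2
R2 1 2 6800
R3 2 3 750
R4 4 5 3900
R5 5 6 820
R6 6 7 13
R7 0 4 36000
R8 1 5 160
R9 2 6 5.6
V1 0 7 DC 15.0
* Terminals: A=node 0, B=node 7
Nodal analysis, taking node 7 as the 0 V reference.
Source V1 fixes V_0 = 15 V.
KCL at each unknown node (sum of currents leaving = 0; resistances in Ω):
  Node 1: (V_1 - 15)/8200 + (V_1 - V_2)/6800 + (V_1 - V_5)/160 = 0
  Node 2: (V_2 - V_1)/6800 + (V_2 - V_3)/750 + (V_2 - V_6)/5.6 = 0
  Node 3: (V_3 - V_2)/750 + (V_3 - 0)/1.2 = 0
  Node 4: (V_4 - V_5)/3900 + (V_4 - 15)/36000 = 0
  Node 5: (V_5 - V_4)/3900 + (V_5 - V_6)/820 + (V_5 - V_1)/160 = 0
  Node 6: (V_6 - V_5)/820 + (V_6 - 0)/13 + (V_6 - V_2)/5.6 = 0
Collecting terms (coefficients in siemens):
  0.006519·V_1 - 0.0001471·V_2 - 0.00625·V_5 = 0.001829
  0.1801·V_2 - 0.0001471·V_1 - 0.001333·V_3 - 0.1786·V_6 = 0
  0.8347·V_3 - 0.001333·V_2 = 0
  0.0002842·V_4 - 0.0002564·V_5 = 0.0004167
  0.007726·V_5 - 0.00625·V_1 - 0.0002564·V_4 - 0.00122·V_6 = 0
  0.2567·V_6 - 0.1786·V_2 - 0.00122·V_5 = 0
Solving these 6 simultaneous equations (Gaussian elimination) gives:
  V_1 = 1.662 V, V_2 = 0.02626 V, V_3 = 0.00004195 V, V_4 = 2.766 V
  V_5 = 1.44 V, V_6 = 0.02511 V
Power in each resistor, P = (ΔV)²/R:
  P_R1 = (15 - 1.662)²/8200 = 0.0217 W
  P_R2 = (1.662 - 0.02626)²/6800 = 0.0003935 W
  P_R3 = (0.02626 - 0.00004195)²/750 = 0.0000009165 W
  P_R4 = (2.766 - 1.44)²/3900 = 0.0004504 W
  P_R5 = (1.44 - 0.02511)²/820 = 0.002442 W
  P_R6 = (0.02511 - 0)²/13 = 0.0000485 W
  P_R7 = (15 - 2.766)²/36000 = 0.004158 W
  P_R8 = (1.662 - 1.44)²/160 = 0.0003074 W
  P_R9 = (0.02626 - 0.02511)²/5.6 = 0.0000002367 W
  P_R10 = (0.00004195 - 0)²/1.2 = 0.000000001466 W
P_total = P_R1 + P_R2 + P_R3 + P_R4 + P_R5 + P_R6 + P_R7 + P_R8 + P_R9 + P_R10 = 0.0295 W

Final answer: 0.0295 W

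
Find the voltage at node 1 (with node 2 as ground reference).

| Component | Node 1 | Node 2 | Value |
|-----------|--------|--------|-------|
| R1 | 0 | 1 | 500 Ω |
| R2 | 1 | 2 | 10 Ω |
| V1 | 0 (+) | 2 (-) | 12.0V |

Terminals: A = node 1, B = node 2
Nodal analysis, taking node 2 as the 0 V reference.
Source V1 fixes V_0 = 12 V.
KCL at each unknown node (sum of currents leaving = 0; resistances in Ω):
  Node 1: (V_1 - 12)/500 + (V_1 - 0)/10 = 0
Collecting terms: 0.102 × V_1 = 0.024  =>  V_1 = 0.2353 V
The requested potential is V_1 = 0.2353 V.

Final answer: V_1 = 0.2353 V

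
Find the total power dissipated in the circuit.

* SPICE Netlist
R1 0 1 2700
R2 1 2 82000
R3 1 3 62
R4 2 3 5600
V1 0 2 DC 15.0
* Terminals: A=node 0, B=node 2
Nodal analysis, taking node 2 as the 0 V reference.
Source V1 fixes V_0 = 15 V.
KCL at each unknown node (sum of currents leaving = 0; resistances in Ω):
  Node 1: (V_1 - 15)/2700 + (V_1 - 0)/82000 + (V_1 - V_3)/62 = 0
  Node 3: (V_3 - V_1)/62 + (V_3 - 0)/5600 = 0
Collecting terms (coefficients in siemens):
  0.01651·V_1 - 0.01613·V_3 = 0.005556
  0.01631·V_3 - 0.01613·V_1 = 0
Determinant D = (0.01651)(0.01631) - (-0.01613)(-0.01613) = 0.000009119
V_1 = [(0.005556)(0.01631) - (-0.01613)(0)]/D = 9.935 V
V_3 = [(0.01651)(0) - (0.005556)(-0.01613)]/D = 9.826 V
Power in each resistor, P = (ΔV)²/R:
  P_R1 = (15 - 9.935)²/2700 = 0.009501 W
  P_R2 = (9.935 - 0)²/82000 = 0.001204 W
  P_R3 = (9.935 - 9.826)²/62 = 0.0001909 W
  P_R4 = (0 - 9.826)²/5600 = 0.01724 W
P_total = P_R1 + P_R2 + P_R3 + P_R4 = 0.02814 W

Final answer: 0.02814 W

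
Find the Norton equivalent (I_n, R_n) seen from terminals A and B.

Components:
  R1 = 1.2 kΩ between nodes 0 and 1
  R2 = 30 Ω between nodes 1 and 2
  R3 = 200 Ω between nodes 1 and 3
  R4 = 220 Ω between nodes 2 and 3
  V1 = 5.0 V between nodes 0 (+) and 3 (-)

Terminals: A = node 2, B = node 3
Find the Thévenin equivalent first; then I_n = V_th/R_th and R_n = R_th.
Step 1 — V_th is the open-circuit voltage V_A - V_B (nothing connected across the terminals).
Nodal analysis, taking node 3 as the 0 V reference.
Source V1 fixes V_0 = 5 V.
KCL at each unknown node (sum of currents leaving = 0; resistances in Ω):
  Node 1: (V_1 - 5)/1200 + (V_1 - V_2)/30 + (V_1 - 0)/200 = 0
  Node 2: (V_2 - V_1)/30 + (V_2 - 0)/220 = 0
Collecting terms (coefficients in siemens):
  0.03917·V_1 - 0.03333·V_2 = 0.004167
  0.03788·V_2 - 0.03333·V_1 = 0
Determinant D = (0.03917)(0.03788) - (-0.03333)(-0.03333) = 0.0003725
V_1 = [(0.004167)(0.03788) - (-0.03333)(0)]/D = 0.4237 V
V_2 = [(0.03917)(0) - (0.004167)(-0.03333)]/D = 0.3729 V
V_th = V_2 - V_3 = 0.3729 - 0 = 0.3729 V
Step 2 — R_th: zero the source — replace V1 by a short circuit (node 3 merges into node 0) — and find the resistance seen between A (node 2) and B (node 0).
Reduce the network between node 2 (A) and node 0 (B) by series/parallel combination:
  Rp1 = R1 ‖ R3 (parallel, both between nodes 0 and 1) = 1/(1/1200 + 1/200) = 171.4 Ω
  Rs1 = R2 + Rp1 (series, joined only at node 1) = 30 + 171.4 = 201.4 Ω
  Rp2 = R4 ‖ Rs1 (parallel, both between nodes 0 and 2) = 1/(1/220 + 1/201.4) = 105.2 Ω
R_th = 105.2 Ω
I_n = V_th/R_th = 0.3729/105.2 = 0.003546 A, and R_n = R_th = 105.2 Ω

Final answer: I_n = 0.003546 A, R_n = 105.2 Ω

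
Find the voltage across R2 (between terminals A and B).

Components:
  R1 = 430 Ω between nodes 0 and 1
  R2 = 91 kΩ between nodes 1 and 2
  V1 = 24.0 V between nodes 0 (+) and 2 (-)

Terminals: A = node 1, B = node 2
R1 and R2 are in series across V1 (node 0 → node 1 → node 2), and the output A–B is taken across R2, so this is a voltage divider.
Series current: I = V1/(R1 + R2) = 24/(430 + 91000) = 24/91430 = 0.0002625 A
V_R2 = I × R2 = V1 × R2/(R1 + R2) = 24 × 91000/91430 = 23.89 V

Final answer: 23.89 V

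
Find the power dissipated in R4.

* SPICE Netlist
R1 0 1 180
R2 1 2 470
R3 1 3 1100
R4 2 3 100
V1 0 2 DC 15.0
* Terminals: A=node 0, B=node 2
Nodal analysis, taking node 2 as the 0 V reference.
Source V1 fixes V_0 = 15 V.
KCL at each unknown node (sum of currents leaving = 0; resistances in Ω):
  Node 1: (V_1 - 15)/180 + (V_1 - 0)/470 + (V_1 - V_3)/1100 = 0
  Node 3: (V_3 - V_1)/1100 + (V_3 - 0)/100 = 0
Collecting terms (coefficients in siemens):
  0.008592·V_1 - 0.0009091·V_3 = 0.08333
  0.01091·V_3 - 0.0009091·V_1 = 0
Determinant D = (0.008592)(0.01091) - (-0.0009091)(-0.0009091) = 0.00009291
V_1 = [(0.08333)(0.01091) - (-0.0009091)(0)]/D = 9.785 V
V_3 = [(0.008592)(0) - (0.08333)(-0.0009091)]/D = 0.8154 V
I_R4 = (V_2 - V_3)/R4 = (0 - 0.8154)/100 = -0.008154 A
P_R4 = I_R4² × R4 = (-0.008154)² × 100 = 0.006649 W

Final answer: 0.006649 W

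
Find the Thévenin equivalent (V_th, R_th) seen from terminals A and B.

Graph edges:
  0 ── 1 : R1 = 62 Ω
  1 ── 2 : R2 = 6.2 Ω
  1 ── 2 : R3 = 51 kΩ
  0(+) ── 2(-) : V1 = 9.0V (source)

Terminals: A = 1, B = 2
Step 1 — V_th is the open-circuit voltage V_A - V_B (nothing connected across the terminals).
Nodal analysis, taking node 2 as the 0 V reference.
Source V1 fixes V_0 = 9 V.
KCL at each unknown node (sum of currents leaving = 0; resistances in Ω):
  Node 1: (V_1 - 9)/62 + (V_1 - 0)/6.2 + (V_1 - 0)/51000 = 0
Collecting terms: 0.1774 × V_1 = 0.1452  =>  V_1 = 0.8181 V
V_th = V_1 - V_2 = 0.8181 - 0 = 0.8181 V
Step 2 — R_th: zero the source — replace V1 by a short circuit (node 2 merges into node 0) — and find the resistance seen between A (node 1) and B (node 0).
Reduce the network between node 1 (A) and node 0 (B) by series/parallel combination:
  Rp1 = R1 ‖ R2 ‖ R3 (parallel, all between nodes 0 and 1) = 1/(1/62 + 1/6.2 + 1/51000) = 5.636 Ω
R_th = 5.636 Ω

Final answer: V_th = 0.8181 V, R_th = 5.636 Ω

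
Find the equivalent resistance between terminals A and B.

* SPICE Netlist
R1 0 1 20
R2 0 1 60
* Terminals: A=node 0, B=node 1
Reduce the network between node 0 (A) and node 1 (B) by series/parallel combination:
  Rp1 = R1 ‖ R2 (parallel, both between nodes 0 and 1) = 1/(1/20 + 1/60) = 15 Ω
R_eq = 15 Ω

Final answer: 15 Ω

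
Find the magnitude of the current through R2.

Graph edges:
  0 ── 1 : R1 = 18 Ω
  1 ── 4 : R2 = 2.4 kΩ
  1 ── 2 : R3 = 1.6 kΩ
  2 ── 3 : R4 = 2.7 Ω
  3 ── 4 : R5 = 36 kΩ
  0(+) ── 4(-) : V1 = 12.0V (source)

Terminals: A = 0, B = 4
Nodal analysis, taking node 4 as the 0 V reference.
Source V1 fixes V_0 = 12 V.
KCL at each unknown node (sum of currents leaving = 0; resistances in Ω):
  Node 1: (V_1 - 12)/18 + (V_1 - 0)/2400 + (V_1 - V_2)/1600 = 0
  Node 2: (V_2 - V_1)/1600 + (V_2 - V_3)/2.7 = 0
  Node 3: (V_3 - V_2)/2.7 + (V_3 - 0)/36000 = 0
Collecting terms (coefficients in siemens):
  0.0566·V_1 - 0.000625·V_2 = 0.6667
  0.371·V_2 - 0.000625·V_1 - 0.3704·V_3 = 0
  0.3704·V_3 - 0.3704·V_2 = 0
Solving these 3 simultaneous equations (Gaussian elimination) gives:
  V_1 = 11.91 V, V_2 = 11.4 V, V_3 = 11.4 V
I_R2 = (V_1 - V_4)/R2 = (11.91 - 0)/2400 = 0.00496 A
|I_R2| = 0.00496 A

Final answer: |I_R2| = 0.00496 A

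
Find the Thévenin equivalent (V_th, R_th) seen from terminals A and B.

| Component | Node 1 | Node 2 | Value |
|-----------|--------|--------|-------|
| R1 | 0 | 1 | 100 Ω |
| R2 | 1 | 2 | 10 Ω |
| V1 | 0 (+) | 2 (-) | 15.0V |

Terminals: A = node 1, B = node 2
Step 1 — V_th is the open-circuit voltage V_A - V_B (nothing connected across the terminals).
Nodal analysis, taking node 2 as the 0 V reference.
Source V1 fixes V_0 = 15 V.
KCL at each unknown node (sum of currents leaving = 0; resistances in Ω):
  Node 1: (V_1 - 15)/100 + (V_1 - 0)/10 = 0
Collecting terms: 0.11 × V_1 = 0.15  =>  V_1 = 1.364 V
V_th = V_1 - V_2 = 1.364 - 0 = 1.364 V
Step 2 — R_th: zero the source — replace V1 by a short circuit (node 2 merges into node 0) — and find the resistance seen between A (node 1) and B (node 0).
Reduce the network between node 1 (A) and node 0 (B) by series/parallel combination:
  Rp1 = R1 ‖ R2 (parallel, both between nodes 0 and 1) = 1/(1/100 + 1/10) = 9.091 Ω
R_th = 9.091 Ω

Final answer: V_th = 1.364 V, R_th = 9.091 Ω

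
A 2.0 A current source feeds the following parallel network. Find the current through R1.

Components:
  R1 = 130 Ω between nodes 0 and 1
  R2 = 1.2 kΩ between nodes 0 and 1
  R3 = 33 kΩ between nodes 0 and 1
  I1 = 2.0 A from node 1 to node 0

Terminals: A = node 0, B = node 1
All resistors sit directly between nodes 0 and 1, so they are in parallel and share one voltage V; the full source current 2 A splits among them.
1/R_par = 1/130 + 1/1200 + 1/33000 = 0.008556 S  =>  R_par = 116.9 Ω
V = I × R_par = 2 × 116.9 = 233.8 V
I_R1 = V/R1 = 233.8/130 = 1.798 A

Final answer: 1.798 A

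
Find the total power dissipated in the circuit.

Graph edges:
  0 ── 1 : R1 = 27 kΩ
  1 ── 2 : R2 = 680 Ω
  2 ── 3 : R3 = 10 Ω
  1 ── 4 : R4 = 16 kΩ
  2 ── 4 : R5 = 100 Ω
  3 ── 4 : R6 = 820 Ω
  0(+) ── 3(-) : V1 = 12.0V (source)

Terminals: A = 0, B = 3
Nodal analysis, taking node 3 as the 0 V reference.
Source V1 fixes V_0 = 12 V.
KCL at each unknown node (sum of currents leaving = 0; resistances in Ω):
  Node 1: (V_1 - 12)/27000 + (V_1 - V_2)/680 + (V_1 - V_4)/16000 = 0
  Node 2: (V_2 - V_1)/680 + (V_2 - 0)/10 + (V_2 - V_4)/100 = 0
  Node 4: (V_4 - V_1)/16000 + (V_4 - V_2)/100 + (V_4 - 0)/820 = 0
Collecting terms (coefficients in siemens):
  0.00157·V_1 - 0.001471·V_2 - 0.0000625·V_4 = 0.0004444
  0.1115·V_2 - 0.001471·V_1 - 0.01·V_4 = 0
  0.01128·V_4 - 0.0000625·V_1 - 0.01·V_2 = 0
Solving these 3 simultaneous equations (Gaussian elimination) gives:
  V_1 = 0.2873 V, V_2 = 0.004272 V, V_4 = 0.005378 V
Power in each resistor, P = (ΔV)²/R:
  P_R1 = (12 - 0.2873)²/27000 = 0.005081 W
  P_R2 = (0.2873 - 0.004272)²/680 = 0.0001178 W
  P_R3 = (0.004272 - 0)²/10 = 0.000001825 W
  P_R4 = (0.2873 - 0.005378)²/16000 = 0.000004967 W
  P_R5 = (0.004272 - 0.005378)²/100 = 0.00000001223 W
  P_R6 = (0 - 0.005378)²/820 = 0.00000003528 W
P_total = P_R1 + P_R2 + P_R3 + P_R4 + P_R5 + P_R6 = 0.005206 W

Final answer: 0.005206 W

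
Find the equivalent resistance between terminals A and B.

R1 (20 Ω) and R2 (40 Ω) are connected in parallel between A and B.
Reduce the network between node 0 (A) and node 1 (B) by series/parallel combination:
  Rp1 = R1 ‖ R2 (parallel, both between nodes 0 and 1) = 1/(1/20 + 1/40) = 13.33 Ω
R_eq = 13.33 Ω

Final answer: 13.33 Ω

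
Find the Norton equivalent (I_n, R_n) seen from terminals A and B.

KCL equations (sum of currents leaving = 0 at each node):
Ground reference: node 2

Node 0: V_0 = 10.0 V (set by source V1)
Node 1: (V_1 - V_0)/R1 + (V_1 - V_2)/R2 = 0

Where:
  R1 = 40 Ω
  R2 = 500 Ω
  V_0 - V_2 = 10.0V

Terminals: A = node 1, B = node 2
Find the Thévenin equivalent first; then I_n = V_th/R_th and R_n = R_th.
Step 1 — V_th is the open-circuit voltage V_A - V_B (nothing connected across the terminals).
Nodal analysis, taking node 2 as the 0 V reference.
Source V1 fixes V_0 = 10 V.
KCL at each unknown node (sum of currents leaving = 0; resistances in Ω):
  Node 1: (V_1 - 10)/40 + (V_1 - 0)/500 = 0
Collecting terms: 0.027 × V_1 = 0.25  =>  V_1 = 9.259 V
V_th = V_1 - V_2 = 9.259 - 0 = 9.259 V
Step 2 — R_th: zero the source — replace V1 by a short circuit (node 2 merges into node 0) — and find the resistance seen between A (node 1) and B (node 0).
Reduce the network between node 1 (A) and node 0 (B) by series/parallel combination:
  Rp1 = R1 ‖ R2 (parallel, both between nodes 0 and 1) = 1/(1/40 + 1/500) = 37.04 Ω
R_th = 37.04 Ω
I_n = V_th/R_th = 9.259/37.04 = 0.25 A, and R_n = R_th = 37.04 Ω

Final answer: I_n = 0.25 A, R_n = 37.04 Ω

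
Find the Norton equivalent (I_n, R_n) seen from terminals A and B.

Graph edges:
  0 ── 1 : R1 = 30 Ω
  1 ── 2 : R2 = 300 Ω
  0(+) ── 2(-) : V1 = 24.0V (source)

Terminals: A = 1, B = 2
Find the Thévenin equivalent first; then I_n = V_th/R_th and R_n = R_th.
Step 1 — V_th is the open-circuit voltage V_A - V_B (nothing connected across the terminals).
Nodal analysis, taking node 2 as the 0 V reference.
Source V1 fixes V_0 = 24 V.
KCL at each unknown node (sum of currents leaving = 0; resistances in Ω):
  Node 1: (V_1 - 24)/30 + (V_1 - 0)/300 = 0
Collecting terms: 0.03667 × V_1 = 0.8  =>  V_1 = 21.82 V
V_th = V_1 - V_2 = 21.82 - 0 = 21.82 V
Step 2 — R_th: zero the source — replace V1 by a short circuit (node 2 merges into node 0) — and find the resistance seen between A (node 1) and B (node 0).
Reduce the network between node 1 (A) and node 0 (B) by series/parallel combination:
  Rp1 = R1 ‖ R2 (parallel, both between nodes 0 and 1) = 1/(1/30 + 1/300) = 27.27 Ω
R_th = 27.27 Ω
I_n = V_th/R_th = 21.82/27.27 = 0.8 A, and R_n = R_th = 27.27 Ω

Final answer: I_n = 0.8 A, R_n = 27.27 Ω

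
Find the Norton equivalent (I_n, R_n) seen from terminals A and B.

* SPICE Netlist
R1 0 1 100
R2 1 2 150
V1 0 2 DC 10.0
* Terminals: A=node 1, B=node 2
Find the Thévenin equivalent first; then I_n = V_th/R_th and R_n = R_th.
Step 1 — V_th is the open-circuit voltage V_A - V_B (nothing connected across the terminals).
Nodal analysis, taking node 2 as the 0 V reference.
Source V1 fixes V_0 = 10 V.
KCL at each unknown node (sum of currents leaving = 0; resistances in Ω):
  Node 1: (V_1 - 10)/100 + (V_1 - 0)/150 = 0
Collecting terms: 0.01667 × V_1 = 0.1  =>  V_1 = 6 V
V_th = V_1 - V_2 = 6 - 0 = 6 V
Step 2 — R_th: zero the source — replace V1 by a short circuit (node 2 merges into node 0) — and find the resistance seen between A (node 1) and B (node 0).
Reduce the network between node 1 (A) and node 0 (B) by series/parallel combination:
  Rp1 = R1 ‖ R2 (parallel, both between nodes 0 and 1) = 1/(1/100 + 1/150) = 60 Ω
R_th = 60 Ω
I_n = V_th/R_th = 6/60 = 0.1 A, and R_n = R_th = 60 Ω

Final answer: I_n = 0.1 A, R_n = 60 Ω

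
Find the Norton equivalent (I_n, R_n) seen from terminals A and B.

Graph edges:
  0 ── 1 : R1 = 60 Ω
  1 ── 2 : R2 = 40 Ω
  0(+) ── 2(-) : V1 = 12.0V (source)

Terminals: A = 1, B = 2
Find the Thévenin equivalent first; then I_n = V_th/R_th and R_n = R_th.
Step 1 — V_th is the open-circuit voltage V_A - V_B (nothing connected across the terminals).
Nodal analysis, taking node 2 as the 0 V reference.
Source V1 fixes V_0 = 12 V.
KCL at each unknown node (sum of currents leaving = 0; resistances in Ω):
  Node 1: (V_1 - 12)/60 + (V_1 - 0)/40 = 0
Collecting terms: 0.04167 × V_1 = 0.2  =>  V_1 = 4.8 V
V_th = V_1 - V_2 = 4.8 - 0 = 4.8 V
Step 2 — R_th: zero the source — replace V1 by a short circuit (node 2 merges into node 0) — and find the resistance seen between A (node 1) and B (node 0).
Reduce the network between node 1 (A) and node 0 (B) by series/parallel combination:
  Rp1 = R1 ‖ R2 (parallel, both between nodes 0 and 1) = 1/(1/60 + 1/40) = 24 Ω
R_th = 24 Ω
I_n = V_th/R_th = 4.8/24 = 0.2 A, and R_n = R_th = 24 Ω

Final answer: I_n = 0.2 A, R_n = 24 Ω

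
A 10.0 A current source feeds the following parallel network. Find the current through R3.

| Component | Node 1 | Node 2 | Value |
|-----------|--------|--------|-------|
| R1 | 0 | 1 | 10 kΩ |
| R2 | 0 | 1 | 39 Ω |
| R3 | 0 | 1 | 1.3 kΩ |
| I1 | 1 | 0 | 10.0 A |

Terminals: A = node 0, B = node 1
All resistors sit directly between nodes 0 and 1, so they are in parallel and share one voltage V; the full source current 10 A splits among them.
1/R_par = 1/10000 + 1/39 + 1/1300 = 0.02651 S  =>  R_par = 37.72 Ω
V = I × R_par = 10 × 37.72 = 377.2 V
I_R3 = V/R3 = 377.2/1300 = 0.2902 A

Final answer: 0.2902 A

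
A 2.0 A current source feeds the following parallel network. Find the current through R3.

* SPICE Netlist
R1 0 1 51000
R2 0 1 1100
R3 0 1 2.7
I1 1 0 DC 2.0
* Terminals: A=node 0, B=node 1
All resistors sit directly between nodes 0 and 1, so they are in parallel and share one voltage V; the full source current 2 A splits among them.
1/R_par = 1/51000 + 1/1100 + 1/2.7 = 0.3713 S  =>  R_par = 2.693 Ω
V = I × R_par = 2 × 2.693 = 5.386 V
I_R3 = V/R3 = 5.386/2.7 = 1.995 A

Final answer: 1.995 A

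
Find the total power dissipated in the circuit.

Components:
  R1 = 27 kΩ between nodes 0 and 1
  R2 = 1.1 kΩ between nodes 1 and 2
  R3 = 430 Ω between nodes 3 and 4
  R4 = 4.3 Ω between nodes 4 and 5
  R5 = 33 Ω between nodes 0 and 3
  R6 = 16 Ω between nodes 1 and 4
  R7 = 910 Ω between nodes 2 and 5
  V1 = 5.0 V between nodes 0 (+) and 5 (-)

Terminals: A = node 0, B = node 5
Nodal analysis, taking node 5 as the 0 V reference.
Source V1 fixes V_0 = 5 V.
KCL at each unknown node (sum of currents leaving = 0; resistances in Ω):
  Node 1: (V_1 - 5)/27000 + (V_1 - V_2)/1100 + (V_1 - V_4)/16 = 0
  Node 2: (V_2 - V_1)/1100 + (V_2 - 0)/910 = 0
  Node 3: (V_3 - V_4)/430 + (V_3 - 5)/33 = 0
  Node 4: (V_4 - V_3)/430 + (V_4 - 0)/4.3 + (V_4 - V_1)/16 = 0
Collecting terms (coefficients in siemens):
  0.06345·V_1 - 0.0009091·V_2 - 0.0625·V_4 = 0.0001852
  0.002008·V_2 - 0.0009091·V_1 = 0
  0.03263·V_3 - 0.002326·V_4 = 0.1515
  0.2974·V_4 - 0.0625·V_1 - 0.002326·V_3 = 0
Solving these 4 simultaneous equations (Gaussian elimination) gives:
  V_1 = 0.04923 V, V_2 = 0.02229 V, V_3 = 4.647 V, V_4 = 0.04669 V
Power in each resistor, P = (ΔV)²/R:
  P_R1 = (5 - 0.04923)²/27000 = 0.0009078 W
  P_R2 = (0.04923 - 0.02229)²/1100 = 0.0000006598 W
  P_R3 = (4.647 - 0.04669)²/430 = 0.04922 W
  P_R4 = (0.04669 - 0)²/4.3 = 0.0005069 W
  P_R5 = (5 - 4.647)²/33 = 0.003777 W
  P_R6 = (0.04923 - 0.04669)²/16 = 0.0000004038 W
  P_R7 = (0.02229 - 0)²/910 = 0.0000005458 W
P_total = P_R1 + P_R2 + P_R3 + P_R4 + P_R5 + P_R6 + P_R7 = 0.05441 W

Final answer: 0.05441 W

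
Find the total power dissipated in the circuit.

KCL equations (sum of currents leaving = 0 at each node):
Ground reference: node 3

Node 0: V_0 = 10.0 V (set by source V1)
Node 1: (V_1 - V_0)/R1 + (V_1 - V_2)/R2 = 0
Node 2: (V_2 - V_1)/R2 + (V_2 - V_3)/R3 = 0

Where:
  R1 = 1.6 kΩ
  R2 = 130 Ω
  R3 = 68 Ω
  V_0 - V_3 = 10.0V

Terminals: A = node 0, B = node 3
Nodal analysis, taking node 3 as the 0 V reference.
Source V1 fixes V_0 = 10 V.
KCL at each unknown node (sum of currents leaving = 0; resistances in Ω):
  Node 1: (V_1 - 10)/1600 + (V_1 - V_2)/130 = 0
  Node 2: (V_2 - V_1)/130 + (V_2 - 0)/68 = 0
Collecting terms (coefficients in siemens):
  0.008317·V_1 - 0.007692·V_2 = 0.00625
  0.0224·V_2 - 0.007692·V_1 = 0
Determinant D = (0.008317)(0.0224) - (-0.007692)(-0.007692) = 0.0001271
V_1 = [(0.00625)(0.0224) - (-0.007692)(0)]/D = 1.101 V
V_2 = [(0.008317)(0) - (0.00625)(-0.007692)]/D = 0.3782 V
Power in each resistor, P = (ΔV)²/R:
  P_R1 = (10 - 1.101)²/1600 = 0.04949 W
  P_R2 = (1.101 - 0.3782)²/130 = 0.004021 W
  P_R3 = (0.3782 - 0)²/68 = 0.002103 W
P_total = P_R1 + P_R2 + P_R3 = 0.05562 W

Final answer: 0.05562 W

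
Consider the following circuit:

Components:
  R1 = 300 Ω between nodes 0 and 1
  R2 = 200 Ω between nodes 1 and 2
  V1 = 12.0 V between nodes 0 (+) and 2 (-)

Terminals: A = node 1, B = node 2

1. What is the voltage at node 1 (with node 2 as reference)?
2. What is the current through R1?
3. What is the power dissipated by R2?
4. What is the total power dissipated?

Nodal analysis, taking node 2 as the 0 V reference.
Source V1 fixes V_0 = 12 V.
KCL at each unknown node (sum of currents leaving = 0; resistances in Ω):
  Node 1: (V_1 - 12)/300 + (V_1 - 0)/200 = 0
Collecting terms: 0.008333 × V_1 = 0.04  =>  V_1 = 4.8 V
Part 1:
  Read off the nodal solution: V_1 = 4.8 V
Part 2:
  I_R1 = (V_0 - V_1)/R1 = (12 - 4.8)/300 = 0.024 A
  Magnitude: I_R1 = 0.024 A
Part 3:
  I_R2 = (V_1 - V_2)/R2 = (4.8 - 0)/200 = 0.024 A
  P_R2 = I_R2² × R2 = (0.024)² × 200 = 0.1152 W
Part 4:
  Power in each resistor, P = (ΔV)²/R:
    P_R1 = (12 - 4.8)²/300 = 0.1728 W
    P_R2 = (4.8 - 0)²/200 = 0.1152 W
  P_total = P_R1 + P_R2 = 0.288 W

Final answers:
1. V_1 = 4.8 V
2. I_R1 = 0.024 A
3. P_R2 = 0.1152 W
4. P_total = 0.288 W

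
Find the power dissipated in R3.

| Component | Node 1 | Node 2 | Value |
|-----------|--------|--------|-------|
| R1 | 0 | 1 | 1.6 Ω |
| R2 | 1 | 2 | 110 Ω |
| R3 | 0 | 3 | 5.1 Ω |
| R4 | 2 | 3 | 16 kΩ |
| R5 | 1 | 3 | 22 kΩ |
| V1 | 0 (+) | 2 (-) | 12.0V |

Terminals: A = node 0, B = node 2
Nodal analysis, taking node 2 as the 0 V reference.
Source V1 fixes V_0 = 12 V.
KCL at each unknown node (sum of currents leaving = 0; resistances in Ω):
  Node 1: (V_1 - 12)/1.6 + (V_1 - 0)/110 + (V_1 - V_3)/22000 = 0
  Node 3: (V_3 - 12)/5.1 + (V_3 - 0)/16000 + (V_3 - V_1)/22000 = 0
Collecting terms (coefficients in siemens):
  0.6341·V_1 - 0.00004545·V_3 = 7.5
  0.1962·V_3 - 0.00004545·V_1 = 2.353
Determinant D = (0.6341)(0.1962) - (-0.00004545)(-0.00004545) = 0.1244
V_1 = [(7.5)(0.1962) - (-0.00004545)(2.353)]/D = 11.83 V
V_3 = [(0.6341)(2.353) - (7.5)(-0.00004545)]/D = 12 V
I_R3 = (V_0 - V_3)/R3 = (12 - 12)/5.1 = 0.0007574 A
P_R3 = I_R3² × R3 = (0.0007574)² × 5.1 = 0.000002926 W

Final answer: 2.926e-06 W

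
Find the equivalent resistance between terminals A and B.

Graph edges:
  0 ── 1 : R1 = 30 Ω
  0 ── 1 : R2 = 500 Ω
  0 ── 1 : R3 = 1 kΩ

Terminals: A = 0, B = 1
Reduce the network between node 0 (A) and node 1 (B) by series/parallel combination:
  Rp1 = R1 ‖ R2 ‖ R3 (parallel, all between nodes 0 and 1) = 1/(1/30 + 1/500 + 1/1000) = 27.52 Ω
R_eq = 27.52 Ω

Final answer: 27.52 Ω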